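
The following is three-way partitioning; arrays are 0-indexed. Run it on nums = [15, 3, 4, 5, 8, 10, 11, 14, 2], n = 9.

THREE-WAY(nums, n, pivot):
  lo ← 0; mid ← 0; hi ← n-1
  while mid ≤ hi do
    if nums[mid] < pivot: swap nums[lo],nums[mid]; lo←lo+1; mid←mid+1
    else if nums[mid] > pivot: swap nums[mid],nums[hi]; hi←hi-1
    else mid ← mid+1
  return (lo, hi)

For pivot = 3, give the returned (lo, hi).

(1, 1)

lo=0 mid=0 hi=8
15>3: swap(0,8), hi=7 ⇒ [2, 3, 4, 5, 8, 10, 11, 14, 15]
2<3: swap(0,0), lo=1 mid=1 ⇒ [2, 3, 4, 5, 8, 10, 11, 14, 15]
3=3: mid=2
4>3: swap(2,7), hi=6 ⇒ [2, 3, 14, 5, 8, 10, 11, 4, 15]
14>3: swap(2,6), hi=5 ⇒ [2, 3, 11, 5, 8, 10, 14, 4, 15]
11>3: swap(2,5), hi=4 ⇒ [2, 3, 10, 5, 8, 11, 14, 4, 15]
10>3: swap(2,4), hi=3 ⇒ [2, 3, 8, 5, 10, 11, 14, 4, 15]
8>3: swap(2,3), hi=2 ⇒ [2, 3, 5, 8, 10, 11, 14, 4, 15]
5>3: swap(2,2), hi=1 ⇒ [2, 3, 5, 8, 10, 11, 14, 4, 15]
done. lo=1 hi=1; nums=[2, 3, 5, 8, 10, 11, 14, 4, 15]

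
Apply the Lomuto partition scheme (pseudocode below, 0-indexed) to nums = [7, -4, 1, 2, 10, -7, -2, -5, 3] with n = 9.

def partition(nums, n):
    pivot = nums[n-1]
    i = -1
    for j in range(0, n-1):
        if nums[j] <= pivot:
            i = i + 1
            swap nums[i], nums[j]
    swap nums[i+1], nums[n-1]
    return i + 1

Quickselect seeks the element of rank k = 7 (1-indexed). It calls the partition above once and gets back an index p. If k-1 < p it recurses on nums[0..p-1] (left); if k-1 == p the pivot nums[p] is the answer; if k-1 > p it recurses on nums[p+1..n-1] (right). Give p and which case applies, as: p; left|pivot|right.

6; pivot

pivot = nums[8] = 3; i = -1
j=0: nums[0]=7 > 3 → no swap
j=1: nums[1]=-4 ≤ 3 → i=0, swap nums[0],nums[1] → [-4, 7, 1, 2, 10, -7, -2, -5, 3]
j=2: nums[2]=1 ≤ 3 → i=1, swap nums[1],nums[2] → [-4, 1, 7, 2, 10, -7, -2, -5, 3]
j=3: nums[3]=2 ≤ 3 → i=2, swap nums[2],nums[3] → [-4, 1, 2, 7, 10, -7, -2, -5, 3]
j=4: nums[4]=10 > 3 → no swap
j=5: nums[5]=-7 ≤ 3 → i=3, swap nums[3],nums[5] → [-4, 1, 2, -7, 10, 7, -2, -5, 3]
j=6: nums[6]=-2 ≤ 3 → i=4, swap nums[4],nums[6] → [-4, 1, 2, -7, -2, 7, 10, -5, 3]
j=7: nums[7]=-5 ≤ 3 → i=5, swap nums[5],nums[7] → [-4, 1, 2, -7, -2, -5, 10, 7, 3]
final swap nums[6],nums[8] → [-4, 1, 2, -7, -2, -5, 3, 7, 10]; return 6
p = 6; k-1 = 6 == 6 ⇒ pivot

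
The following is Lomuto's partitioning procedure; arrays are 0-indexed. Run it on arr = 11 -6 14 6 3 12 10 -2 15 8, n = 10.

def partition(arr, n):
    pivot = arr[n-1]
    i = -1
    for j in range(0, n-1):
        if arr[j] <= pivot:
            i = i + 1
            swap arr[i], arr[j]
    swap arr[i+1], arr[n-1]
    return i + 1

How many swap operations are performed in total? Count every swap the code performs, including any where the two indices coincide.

pivot = arr[9] = 8; i = -1
j=0: arr[0]=11 > 8 → no swap
j=1: arr[1]=-6 ≤ 8 → i=0, swap arr[0],arr[1] → -6 11 14 6 3 12 10 -2 15 8
j=2: arr[2]=14 > 8 → no swap
j=3: arr[3]=6 ≤ 8 → i=1, swap arr[1],arr[3] → -6 6 14 11 3 12 10 -2 15 8
j=4: arr[4]=3 ≤ 8 → i=2, swap arr[2],arr[4] → -6 6 3 11 14 12 10 -2 15 8
j=5: arr[5]=12 > 8 → no swap
j=6: arr[6]=10 > 8 → no swap
j=7: arr[7]=-2 ≤ 8 → i=3, swap arr[3],arr[7] → -6 6 3 -2 14 12 10 11 15 8
j=8: arr[8]=15 > 8 → no swap
final swap arr[4],arr[9] → -6 6 3 -2 8 12 10 11 15 14; return 4

5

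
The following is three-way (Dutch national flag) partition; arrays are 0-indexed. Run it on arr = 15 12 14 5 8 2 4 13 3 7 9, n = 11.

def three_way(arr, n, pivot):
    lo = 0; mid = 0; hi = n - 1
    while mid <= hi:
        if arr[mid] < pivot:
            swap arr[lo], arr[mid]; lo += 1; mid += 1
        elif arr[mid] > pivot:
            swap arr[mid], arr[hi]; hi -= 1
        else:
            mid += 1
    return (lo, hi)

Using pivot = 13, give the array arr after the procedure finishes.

pivot = 13; lo=0, mid=0, hi=10
arr[mid]=15>13: swap arr[0],arr[10]; hi=9 → 9 12 14 5 8 2 4 13 3 7 15
arr[mid]=9<13: swap arr[0],arr[0]; lo=1,mid=1 → 9 12 14 5 8 2 4 13 3 7 15
arr[mid]=12<13: swap arr[1],arr[1]; lo=2,mid=2 → 9 12 14 5 8 2 4 13 3 7 15
arr[mid]=14>13: swap arr[2],arr[9]; hi=8 → 9 12 7 5 8 2 4 13 3 14 15
arr[mid]=7<13: swap arr[2],arr[2]; lo=3,mid=3 → 9 12 7 5 8 2 4 13 3 14 15
arr[mid]=5<13: swap arr[3],arr[3]; lo=4,mid=4 → 9 12 7 5 8 2 4 13 3 14 15
arr[mid]=8<13: swap arr[4],arr[4]; lo=5,mid=5 → 9 12 7 5 8 2 4 13 3 14 15
arr[mid]=2<13: swap arr[5],arr[5]; lo=6,mid=6 → 9 12 7 5 8 2 4 13 3 14 15
arr[mid]=4<13: swap arr[6],arr[6]; lo=7,mid=7 → 9 12 7 5 8 2 4 13 3 14 15
arr[mid]=13=13: mid=8
arr[mid]=3<13: swap arr[7],arr[8]; lo=8,mid=9 → 9 12 7 5 8 2 4 3 13 14 15
end: lo=8, hi=8; arr = 9 12 7 5 8 2 4 3 13 14 15

9 12 7 5 8 2 4 3 13 14 15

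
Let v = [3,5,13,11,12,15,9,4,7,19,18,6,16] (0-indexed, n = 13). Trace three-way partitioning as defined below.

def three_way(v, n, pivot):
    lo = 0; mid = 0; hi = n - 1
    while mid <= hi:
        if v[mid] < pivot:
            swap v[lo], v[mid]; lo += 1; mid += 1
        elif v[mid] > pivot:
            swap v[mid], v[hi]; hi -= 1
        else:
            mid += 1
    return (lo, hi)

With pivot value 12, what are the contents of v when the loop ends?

[3,5,6,11,7,9,4,12,19,18,15,16,13]

pivot = 12; lo=0, mid=0, hi=12
v[mid]=3<12: swap v[0],v[0]; lo=1,mid=1 → [3,5,13,11,12,15,9,4,7,19,18,6,16]
v[mid]=5<12: swap v[1],v[1]; lo=2,mid=2 → [3,5,13,11,12,15,9,4,7,19,18,6,16]
v[mid]=13>12: swap v[2],v[12]; hi=11 → [3,5,16,11,12,15,9,4,7,19,18,6,13]
v[mid]=16>12: swap v[2],v[11]; hi=10 → [3,5,6,11,12,15,9,4,7,19,18,16,13]
v[mid]=6<12: swap v[2],v[2]; lo=3,mid=3 → [3,5,6,11,12,15,9,4,7,19,18,16,13]
v[mid]=11<12: swap v[3],v[3]; lo=4,mid=4 → [3,5,6,11,12,15,9,4,7,19,18,16,13]
v[mid]=12=12: mid=5
v[mid]=15>12: swap v[5],v[10]; hi=9 → [3,5,6,11,12,18,9,4,7,19,15,16,13]
v[mid]=18>12: swap v[5],v[9]; hi=8 → [3,5,6,11,12,19,9,4,7,18,15,16,13]
v[mid]=19>12: swap v[5],v[8]; hi=7 → [3,5,6,11,12,7,9,4,19,18,15,16,13]
v[mid]=7<12: swap v[4],v[5]; lo=5,mid=6 → [3,5,6,11,7,12,9,4,19,18,15,16,13]
v[mid]=9<12: swap v[5],v[6]; lo=6,mid=7 → [3,5,6,11,7,9,12,4,19,18,15,16,13]
v[mid]=4<12: swap v[6],v[7]; lo=7,mid=8 → [3,5,6,11,7,9,4,12,19,18,15,16,13]
end: lo=7, hi=7; v = [3,5,6,11,7,9,4,12,19,18,15,16,13]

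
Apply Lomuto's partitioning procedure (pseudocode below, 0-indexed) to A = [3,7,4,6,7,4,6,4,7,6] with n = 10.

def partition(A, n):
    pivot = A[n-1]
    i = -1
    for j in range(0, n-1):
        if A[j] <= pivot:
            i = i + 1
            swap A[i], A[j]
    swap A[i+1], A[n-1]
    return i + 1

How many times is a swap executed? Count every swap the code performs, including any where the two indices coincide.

pivot = A[9] = 6; i = -1
j=0: A[0]=3 ≤ 6 → i=0, swap A[0],A[0] (no change) → [3,7,4,6,7,4,6,4,7,6]
j=1: A[1]=7 > 6 → no swap
j=2: A[2]=4 ≤ 6 → i=1, swap A[1],A[2] → [3,4,7,6,7,4,6,4,7,6]
j=3: A[3]=6 ≤ 6 → i=2, swap A[2],A[3] → [3,4,6,7,7,4,6,4,7,6]
j=4: A[4]=7 > 6 → no swap
j=5: A[5]=4 ≤ 6 → i=3, swap A[3],A[5] → [3,4,6,4,7,7,6,4,7,6]
j=6: A[6]=6 ≤ 6 → i=4, swap A[4],A[6] → [3,4,6,4,6,7,7,4,7,6]
j=7: A[7]=4 ≤ 6 → i=5, swap A[5],A[7] → [3,4,6,4,6,4,7,7,7,6]
j=8: A[8]=7 > 6 → no swap
final swap A[6],A[9] → [3,4,6,4,6,4,6,7,7,7]; return 6

7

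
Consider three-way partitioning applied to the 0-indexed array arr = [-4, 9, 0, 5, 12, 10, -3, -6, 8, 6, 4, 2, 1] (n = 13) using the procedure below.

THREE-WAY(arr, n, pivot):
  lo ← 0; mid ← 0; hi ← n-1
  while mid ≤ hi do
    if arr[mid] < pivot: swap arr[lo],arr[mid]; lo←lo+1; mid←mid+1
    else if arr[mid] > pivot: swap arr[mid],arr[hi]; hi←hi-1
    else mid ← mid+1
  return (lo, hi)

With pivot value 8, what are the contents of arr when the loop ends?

lo=0 mid=0 hi=12
-4<8: swap(0,0), lo=1 mid=1 ⇒ [-4, 9, 0, 5, 12, 10, -3, -6, 8, 6, 4, 2, 1]
9>8: swap(1,12), hi=11 ⇒ [-4, 1, 0, 5, 12, 10, -3, -6, 8, 6, 4, 2, 9]
1<8: swap(1,1), lo=2 mid=2 ⇒ [-4, 1, 0, 5, 12, 10, -3, -6, 8, 6, 4, 2, 9]
0<8: swap(2,2), lo=3 mid=3 ⇒ [-4, 1, 0, 5, 12, 10, -3, -6, 8, 6, 4, 2, 9]
5<8: swap(3,3), lo=4 mid=4 ⇒ [-4, 1, 0, 5, 12, 10, -3, -6, 8, 6, 4, 2, 9]
12>8: swap(4,11), hi=10 ⇒ [-4, 1, 0, 5, 2, 10, -3, -6, 8, 6, 4, 12, 9]
2<8: swap(4,4), lo=5 mid=5 ⇒ [-4, 1, 0, 5, 2, 10, -3, -6, 8, 6, 4, 12, 9]
10>8: swap(5,10), hi=9 ⇒ [-4, 1, 0, 5, 2, 4, -3, -6, 8, 6, 10, 12, 9]
4<8: swap(5,5), lo=6 mid=6 ⇒ [-4, 1, 0, 5, 2, 4, -3, -6, 8, 6, 10, 12, 9]
-3<8: swap(6,6), lo=7 mid=7 ⇒ [-4, 1, 0, 5, 2, 4, -3, -6, 8, 6, 10, 12, 9]
-6<8: swap(7,7), lo=8 mid=8 ⇒ [-4, 1, 0, 5, 2, 4, -3, -6, 8, 6, 10, 12, 9]
8=8: mid=9
6<8: swap(8,9), lo=9 mid=10 ⇒ [-4, 1, 0, 5, 2, 4, -3, -6, 6, 8, 10, 12, 9]
done. lo=9 hi=9; arr=[-4, 1, 0, 5, 2, 4, -3, -6, 6, 8, 10, 12, 9]

[-4, 1, 0, 5, 2, 4, -3, -6, 6, 8, 10, 12, 9]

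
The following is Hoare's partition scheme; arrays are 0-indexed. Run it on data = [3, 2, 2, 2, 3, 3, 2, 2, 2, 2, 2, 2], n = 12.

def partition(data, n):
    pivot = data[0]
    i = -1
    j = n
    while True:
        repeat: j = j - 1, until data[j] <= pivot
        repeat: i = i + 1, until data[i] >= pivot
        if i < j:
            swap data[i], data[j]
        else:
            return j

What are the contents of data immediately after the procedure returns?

pivot = data[0] = 3; i = -1, j = 12
j→11 (data[11]=2≤3), i→0 (data[0]=3≥3); i<j, swap → [2, 2, 2, 2, 3, 3, 2, 2, 2, 2, 2, 3]
j→10 (data[10]=2≤3), i→4 (data[4]=3≥3); i<j, swap → [2, 2, 2, 2, 2, 3, 2, 2, 2, 2, 3, 3]
j→9 (data[9]=2≤3), i→5 (data[5]=3≥3); i<j, swap → [2, 2, 2, 2, 2, 2, 2, 2, 2, 3, 3, 3]
j→8, i→9; i≥j, return j=8. data = [2, 2, 2, 2, 2, 2, 2, 2, 2, 3, 3, 3]

[2, 2, 2, 2, 2, 2, 2, 2, 2, 3, 3, 3]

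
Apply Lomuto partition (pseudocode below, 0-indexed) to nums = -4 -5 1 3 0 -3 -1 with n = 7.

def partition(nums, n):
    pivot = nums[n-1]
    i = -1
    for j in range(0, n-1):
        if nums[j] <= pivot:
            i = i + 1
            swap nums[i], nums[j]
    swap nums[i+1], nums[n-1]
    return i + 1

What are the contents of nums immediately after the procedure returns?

-4 -5 -3 -1 0 1 3

pivot = nums[6] = -1; i = -1
j=0: nums[0]=-4 ≤ -1 → i=0, swap nums[0],nums[0] (no change) → -4 -5 1 3 0 -3 -1
j=1: nums[1]=-5 ≤ -1 → i=1, swap nums[1],nums[1] (no change) → -4 -5 1 3 0 -3 -1
j=2: nums[2]=1 > -1 → no swap
j=3: nums[3]=3 > -1 → no swap
j=4: nums[4]=0 > -1 → no swap
j=5: nums[5]=-3 ≤ -1 → i=2, swap nums[2],nums[5] → -4 -5 -3 3 0 1 -1
final swap nums[3],nums[6] → -4 -5 -3 -1 0 1 3; return 3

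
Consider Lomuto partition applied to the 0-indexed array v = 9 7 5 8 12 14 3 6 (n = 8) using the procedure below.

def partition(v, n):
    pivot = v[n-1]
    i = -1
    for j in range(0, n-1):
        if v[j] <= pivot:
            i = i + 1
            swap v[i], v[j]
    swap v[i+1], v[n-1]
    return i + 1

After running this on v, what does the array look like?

pivot=6, i=-1
j=0: 9>6, skip
j=1: 7>6, skip
j=2: 5≤6, i=0, swap(0,2) ⇒ 5 7 9 8 12 14 3 6
j=3: 8>6, skip
j=4: 12>6, skip
j=5: 14>6, skip
j=6: 3≤6, i=1, swap(1,6) ⇒ 5 3 9 8 12 14 7 6
swap(2,7) ⇒ 5 3 6 8 12 14 7 9; return 2

5 3 6 8 12 14 7 9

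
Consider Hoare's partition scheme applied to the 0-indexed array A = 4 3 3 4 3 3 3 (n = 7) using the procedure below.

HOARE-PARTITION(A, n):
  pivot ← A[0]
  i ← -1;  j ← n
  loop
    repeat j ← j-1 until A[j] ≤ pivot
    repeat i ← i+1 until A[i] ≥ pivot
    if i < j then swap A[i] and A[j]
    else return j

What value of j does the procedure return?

4

pivot=4
j stops at 6 (3), i stops at 0 (4); swap ⇒ 3 3 3 4 3 3 4
j stops at 5 (3), i stops at 3 (4); swap ⇒ 3 3 3 3 3 4 4
j stops at 4, i stops at 5; i≥j ⇒ return 4. A=3 3 3 3 3 4 4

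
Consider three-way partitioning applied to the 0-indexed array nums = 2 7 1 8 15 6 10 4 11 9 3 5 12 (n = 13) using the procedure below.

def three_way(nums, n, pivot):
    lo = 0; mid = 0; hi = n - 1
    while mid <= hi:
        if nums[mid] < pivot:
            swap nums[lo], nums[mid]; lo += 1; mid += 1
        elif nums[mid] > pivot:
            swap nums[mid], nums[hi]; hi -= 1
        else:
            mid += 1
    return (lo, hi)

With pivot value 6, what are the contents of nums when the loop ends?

lo=0 mid=0 hi=12
2<6: swap(0,0), lo=1 mid=1 ⇒ 2 7 1 8 15 6 10 4 11 9 3 5 12
7>6: swap(1,12), hi=11 ⇒ 2 12 1 8 15 6 10 4 11 9 3 5 7
12>6: swap(1,11), hi=10 ⇒ 2 5 1 8 15 6 10 4 11 9 3 12 7
5<6: swap(1,1), lo=2 mid=2 ⇒ 2 5 1 8 15 6 10 4 11 9 3 12 7
1<6: swap(2,2), lo=3 mid=3 ⇒ 2 5 1 8 15 6 10 4 11 9 3 12 7
8>6: swap(3,10), hi=9 ⇒ 2 5 1 3 15 6 10 4 11 9 8 12 7
3<6: swap(3,3), lo=4 mid=4 ⇒ 2 5 1 3 15 6 10 4 11 9 8 12 7
15>6: swap(4,9), hi=8 ⇒ 2 5 1 3 9 6 10 4 11 15 8 12 7
9>6: swap(4,8), hi=7 ⇒ 2 5 1 3 11 6 10 4 9 15 8 12 7
11>6: swap(4,7), hi=6 ⇒ 2 5 1 3 4 6 10 11 9 15 8 12 7
4<6: swap(4,4), lo=5 mid=5 ⇒ 2 5 1 3 4 6 10 11 9 15 8 12 7
6=6: mid=6
10>6: swap(6,6), hi=5 ⇒ 2 5 1 3 4 6 10 11 9 15 8 12 7
done. lo=5 hi=5; nums=2 5 1 3 4 6 10 11 9 15 8 12 7

2 5 1 3 4 6 10 11 9 15 8 12 7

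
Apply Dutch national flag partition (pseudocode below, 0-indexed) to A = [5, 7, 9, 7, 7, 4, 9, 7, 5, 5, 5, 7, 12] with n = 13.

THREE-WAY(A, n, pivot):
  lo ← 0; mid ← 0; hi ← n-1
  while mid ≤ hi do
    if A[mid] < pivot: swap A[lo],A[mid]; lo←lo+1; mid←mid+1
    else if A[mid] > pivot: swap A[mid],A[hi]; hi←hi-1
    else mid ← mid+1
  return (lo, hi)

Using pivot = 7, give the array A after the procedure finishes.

lo=0 mid=0 hi=12
5<7: swap(0,0), lo=1 mid=1 ⇒ [5, 7, 9, 7, 7, 4, 9, 7, 5, 5, 5, 7, 12]
7=7: mid=2
9>7: swap(2,12), hi=11 ⇒ [5, 7, 12, 7, 7, 4, 9, 7, 5, 5, 5, 7, 9]
12>7: swap(2,11), hi=10 ⇒ [5, 7, 7, 7, 7, 4, 9, 7, 5, 5, 5, 12, 9]
7=7: mid=3
7=7: mid=4
7=7: mid=5
4<7: swap(1,5), lo=2 mid=6 ⇒ [5, 4, 7, 7, 7, 7, 9, 7, 5, 5, 5, 12, 9]
9>7: swap(6,10), hi=9 ⇒ [5, 4, 7, 7, 7, 7, 5, 7, 5, 5, 9, 12, 9]
5<7: swap(2,6), lo=3 mid=7 ⇒ [5, 4, 5, 7, 7, 7, 7, 7, 5, 5, 9, 12, 9]
7=7: mid=8
5<7: swap(3,8), lo=4 mid=9 ⇒ [5, 4, 5, 5, 7, 7, 7, 7, 7, 5, 9, 12, 9]
5<7: swap(4,9), lo=5 mid=10 ⇒ [5, 4, 5, 5, 5, 7, 7, 7, 7, 7, 9, 12, 9]
done. lo=5 hi=9; A=[5, 4, 5, 5, 5, 7, 7, 7, 7, 7, 9, 12, 9]

[5, 4, 5, 5, 5, 7, 7, 7, 7, 7, 9, 12, 9]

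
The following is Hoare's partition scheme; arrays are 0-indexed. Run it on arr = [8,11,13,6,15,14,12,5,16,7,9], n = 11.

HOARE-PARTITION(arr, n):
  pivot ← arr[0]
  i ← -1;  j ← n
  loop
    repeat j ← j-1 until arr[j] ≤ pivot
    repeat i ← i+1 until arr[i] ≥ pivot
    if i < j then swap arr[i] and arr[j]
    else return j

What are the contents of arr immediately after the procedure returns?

[7,5,6,13,15,14,12,11,16,8,9]

pivot=8
j stops at 9 (7), i stops at 0 (8); swap ⇒ [7,11,13,6,15,14,12,5,16,8,9]
j stops at 7 (5), i stops at 1 (11); swap ⇒ [7,5,13,6,15,14,12,11,16,8,9]
j stops at 3 (6), i stops at 2 (13); swap ⇒ [7,5,6,13,15,14,12,11,16,8,9]
j stops at 2, i stops at 3; i≥j ⇒ return 2. arr=[7,5,6,13,15,14,12,11,16,8,9]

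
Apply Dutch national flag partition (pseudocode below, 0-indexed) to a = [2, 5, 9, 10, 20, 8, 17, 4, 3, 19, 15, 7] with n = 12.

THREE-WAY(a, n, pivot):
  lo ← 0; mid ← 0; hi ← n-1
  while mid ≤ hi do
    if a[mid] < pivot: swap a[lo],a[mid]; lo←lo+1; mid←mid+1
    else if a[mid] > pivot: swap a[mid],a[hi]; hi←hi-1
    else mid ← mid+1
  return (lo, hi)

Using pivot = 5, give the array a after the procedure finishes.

lo=0 mid=0 hi=11
2<5: swap(0,0), lo=1 mid=1 ⇒ [2, 5, 9, 10, 20, 8, 17, 4, 3, 19, 15, 7]
5=5: mid=2
9>5: swap(2,11), hi=10 ⇒ [2, 5, 7, 10, 20, 8, 17, 4, 3, 19, 15, 9]
7>5: swap(2,10), hi=9 ⇒ [2, 5, 15, 10, 20, 8, 17, 4, 3, 19, 7, 9]
15>5: swap(2,9), hi=8 ⇒ [2, 5, 19, 10, 20, 8, 17, 4, 3, 15, 7, 9]
19>5: swap(2,8), hi=7 ⇒ [2, 5, 3, 10, 20, 8, 17, 4, 19, 15, 7, 9]
3<5: swap(1,2), lo=2 mid=3 ⇒ [2, 3, 5, 10, 20, 8, 17, 4, 19, 15, 7, 9]
10>5: swap(3,7), hi=6 ⇒ [2, 3, 5, 4, 20, 8, 17, 10, 19, 15, 7, 9]
4<5: swap(2,3), lo=3 mid=4 ⇒ [2, 3, 4, 5, 20, 8, 17, 10, 19, 15, 7, 9]
20>5: swap(4,6), hi=5 ⇒ [2, 3, 4, 5, 17, 8, 20, 10, 19, 15, 7, 9]
17>5: swap(4,5), hi=4 ⇒ [2, 3, 4, 5, 8, 17, 20, 10, 19, 15, 7, 9]
8>5: swap(4,4), hi=3 ⇒ [2, 3, 4, 5, 8, 17, 20, 10, 19, 15, 7, 9]
done. lo=3 hi=3; a=[2, 3, 4, 5, 8, 17, 20, 10, 19, 15, 7, 9]

[2, 3, 4, 5, 8, 17, 20, 10, 19, 15, 7, 9]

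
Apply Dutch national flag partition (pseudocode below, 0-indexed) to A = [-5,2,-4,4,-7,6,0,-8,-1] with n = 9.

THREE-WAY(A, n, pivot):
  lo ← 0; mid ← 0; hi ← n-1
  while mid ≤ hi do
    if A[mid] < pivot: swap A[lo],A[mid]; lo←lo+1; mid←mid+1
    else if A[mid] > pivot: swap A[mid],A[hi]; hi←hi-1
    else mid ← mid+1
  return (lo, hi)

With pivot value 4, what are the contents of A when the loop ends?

[-5,2,-4,-7,-1,0,-8,4,6]

pivot = 4; lo=0, mid=0, hi=8
A[mid]=-5<4: swap A[0],A[0]; lo=1,mid=1 → [-5,2,-4,4,-7,6,0,-8,-1]
A[mid]=2<4: swap A[1],A[1]; lo=2,mid=2 → [-5,2,-4,4,-7,6,0,-8,-1]
A[mid]=-4<4: swap A[2],A[2]; lo=3,mid=3 → [-5,2,-4,4,-7,6,0,-8,-1]
A[mid]=4=4: mid=4
A[mid]=-7<4: swap A[3],A[4]; lo=4,mid=5 → [-5,2,-4,-7,4,6,0,-8,-1]
A[mid]=6>4: swap A[5],A[8]; hi=7 → [-5,2,-4,-7,4,-1,0,-8,6]
A[mid]=-1<4: swap A[4],A[5]; lo=5,mid=6 → [-5,2,-4,-7,-1,4,0,-8,6]
A[mid]=0<4: swap A[5],A[6]; lo=6,mid=7 → [-5,2,-4,-7,-1,0,4,-8,6]
A[mid]=-8<4: swap A[6],A[7]; lo=7,mid=8 → [-5,2,-4,-7,-1,0,-8,4,6]
end: lo=7, hi=7; A = [-5,2,-4,-7,-1,0,-8,4,6]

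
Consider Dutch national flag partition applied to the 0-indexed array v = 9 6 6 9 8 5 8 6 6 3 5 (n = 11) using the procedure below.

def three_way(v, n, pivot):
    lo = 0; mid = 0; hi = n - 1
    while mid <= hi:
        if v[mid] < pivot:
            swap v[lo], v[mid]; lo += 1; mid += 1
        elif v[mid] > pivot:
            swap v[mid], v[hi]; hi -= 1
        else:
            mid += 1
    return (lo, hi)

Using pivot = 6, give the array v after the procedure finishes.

pivot = 6; lo=0, mid=0, hi=10
v[mid]=9>6: swap v[0],v[10]; hi=9 → 5 6 6 9 8 5 8 6 6 3 9
v[mid]=5<6: swap v[0],v[0]; lo=1,mid=1 → 5 6 6 9 8 5 8 6 6 3 9
v[mid]=6=6: mid=2
v[mid]=6=6: mid=3
v[mid]=9>6: swap v[3],v[9]; hi=8 → 5 6 6 3 8 5 8 6 6 9 9
v[mid]=3<6: swap v[1],v[3]; lo=2,mid=4 → 5 3 6 6 8 5 8 6 6 9 9
v[mid]=8>6: swap v[4],v[8]; hi=7 → 5 3 6 6 6 5 8 6 8 9 9
v[mid]=6=6: mid=5
v[mid]=5<6: swap v[2],v[5]; lo=3,mid=6 → 5 3 5 6 6 6 8 6 8 9 9
v[mid]=8>6: swap v[6],v[7]; hi=6 → 5 3 5 6 6 6 6 8 8 9 9
v[mid]=6=6: mid=7
end: lo=3, hi=6; v = 5 3 5 6 6 6 6 8 8 9 9

5 3 5 6 6 6 6 8 8 9 9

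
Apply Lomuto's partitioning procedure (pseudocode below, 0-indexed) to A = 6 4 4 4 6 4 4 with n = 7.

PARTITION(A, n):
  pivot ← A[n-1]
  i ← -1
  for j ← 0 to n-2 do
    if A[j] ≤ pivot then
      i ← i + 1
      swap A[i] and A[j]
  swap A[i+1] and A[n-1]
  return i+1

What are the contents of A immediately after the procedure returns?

4 4 4 4 4 6 6

pivot = A[6] = 4; i = -1
j=0: A[0]=6 > 4 → no swap
j=1: A[1]=4 ≤ 4 → i=0, swap A[0],A[1] → 4 6 4 4 6 4 4
j=2: A[2]=4 ≤ 4 → i=1, swap A[1],A[2] → 4 4 6 4 6 4 4
j=3: A[3]=4 ≤ 4 → i=2, swap A[2],A[3] → 4 4 4 6 6 4 4
j=4: A[4]=6 > 4 → no swap
j=5: A[5]=4 ≤ 4 → i=3, swap A[3],A[5] → 4 4 4 4 6 6 4
final swap A[4],A[6] → 4 4 4 4 4 6 6; return 4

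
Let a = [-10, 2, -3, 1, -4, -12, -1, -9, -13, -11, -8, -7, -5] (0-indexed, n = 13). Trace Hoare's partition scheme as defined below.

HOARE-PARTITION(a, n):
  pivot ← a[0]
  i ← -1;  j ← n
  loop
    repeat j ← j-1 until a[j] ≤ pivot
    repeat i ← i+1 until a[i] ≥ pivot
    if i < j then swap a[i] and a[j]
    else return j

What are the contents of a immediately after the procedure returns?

pivot = a[0] = -10; i = -1, j = 13
j→9 (a[9]=-11≤-10), i→0 (a[0]=-10≥-10); i<j, swap → [-11, 2, -3, 1, -4, -12, -1, -9, -13, -10, -8, -7, -5]
j→8 (a[8]=-13≤-10), i→1 (a[1]=2≥-10); i<j, swap → [-11, -13, -3, 1, -4, -12, -1, -9, 2, -10, -8, -7, -5]
j→5 (a[5]=-12≤-10), i→2 (a[2]=-3≥-10); i<j, swap → [-11, -13, -12, 1, -4, -3, -1, -9, 2, -10, -8, -7, -5]
j→2, i→3; i≥j, return j=2. a = [-11, -13, -12, 1, -4, -3, -1, -9, 2, -10, -8, -7, -5]

[-11, -13, -12, 1, -4, -3, -1, -9, 2, -10, -8, -7, -5]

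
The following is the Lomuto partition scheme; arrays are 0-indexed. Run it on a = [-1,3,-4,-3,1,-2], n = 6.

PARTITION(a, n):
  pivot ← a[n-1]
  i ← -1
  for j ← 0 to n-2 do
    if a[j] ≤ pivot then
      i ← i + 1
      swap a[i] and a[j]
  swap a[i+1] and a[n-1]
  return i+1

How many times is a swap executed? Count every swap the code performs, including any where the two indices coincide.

pivot = a[5] = -2; i = -1
j=0: a[0]=-1 > -2 → no swap
j=1: a[1]=3 > -2 → no swap
j=2: a[2]=-4 ≤ -2 → i=0, swap a[0],a[2] → [-4,3,-1,-3,1,-2]
j=3: a[3]=-3 ≤ -2 → i=1, swap a[1],a[3] → [-4,-3,-1,3,1,-2]
j=4: a[4]=1 > -2 → no swap
final swap a[2],a[5] → [-4,-3,-2,3,1,-1]; return 2

3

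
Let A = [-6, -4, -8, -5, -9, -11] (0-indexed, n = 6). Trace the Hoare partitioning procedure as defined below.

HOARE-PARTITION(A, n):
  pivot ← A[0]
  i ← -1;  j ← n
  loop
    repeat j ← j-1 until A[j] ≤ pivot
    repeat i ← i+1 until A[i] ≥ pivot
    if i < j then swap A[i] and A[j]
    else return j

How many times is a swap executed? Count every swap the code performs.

2

pivot = A[0] = -6; i = -1, j = 6
j→5 (A[5]=-11≤-6), i→0 (A[0]=-6≥-6); i<j, swap → [-11, -4, -8, -5, -9, -6]
j→4 (A[4]=-9≤-6), i→1 (A[1]=-4≥-6); i<j, swap → [-11, -9, -8, -5, -4, -6]
j→2, i→3; i≥j, return j=2. A = [-11, -9, -8, -5, -4, -6]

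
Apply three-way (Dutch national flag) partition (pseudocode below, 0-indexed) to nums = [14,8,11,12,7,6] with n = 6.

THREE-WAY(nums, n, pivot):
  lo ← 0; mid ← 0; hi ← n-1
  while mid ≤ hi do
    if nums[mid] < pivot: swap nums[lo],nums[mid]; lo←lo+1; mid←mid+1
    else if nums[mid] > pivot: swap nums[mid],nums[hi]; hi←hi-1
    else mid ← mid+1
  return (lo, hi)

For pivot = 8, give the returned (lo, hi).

pivot = 8; lo=0, mid=0, hi=5
nums[mid]=14>8: swap nums[0],nums[5]; hi=4 → [6,8,11,12,7,14]
nums[mid]=6<8: swap nums[0],nums[0]; lo=1,mid=1 → [6,8,11,12,7,14]
nums[mid]=8=8: mid=2
nums[mid]=11>8: swap nums[2],nums[4]; hi=3 → [6,8,7,12,11,14]
nums[mid]=7<8: swap nums[1],nums[2]; lo=2,mid=3 → [6,7,8,12,11,14]
nums[mid]=12>8: swap nums[3],nums[3]; hi=2 → [6,7,8,12,11,14]
end: lo=2, hi=2; nums = [6,7,8,12,11,14]

(2, 2)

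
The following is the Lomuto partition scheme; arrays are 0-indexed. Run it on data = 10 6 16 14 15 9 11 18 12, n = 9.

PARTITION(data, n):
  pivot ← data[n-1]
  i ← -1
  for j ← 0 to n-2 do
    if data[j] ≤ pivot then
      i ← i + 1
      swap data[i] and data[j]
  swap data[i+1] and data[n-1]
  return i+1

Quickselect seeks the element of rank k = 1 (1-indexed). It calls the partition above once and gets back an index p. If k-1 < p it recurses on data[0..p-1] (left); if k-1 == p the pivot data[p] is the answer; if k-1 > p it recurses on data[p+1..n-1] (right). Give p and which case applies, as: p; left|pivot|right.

pivot=12, i=-1
j=0: 10≤12, i=0, swap(0,0) ⇒ 10 6 16 14 15 9 11 18 12
j=1: 6≤12, i=1, swap(1,1) ⇒ 10 6 16 14 15 9 11 18 12
j=2: 16>12, skip
j=3: 14>12, skip
j=4: 15>12, skip
j=5: 9≤12, i=2, swap(2,5) ⇒ 10 6 9 14 15 16 11 18 12
j=6: 11≤12, i=3, swap(3,6) ⇒ 10 6 9 11 15 16 14 18 12
j=7: 18>12, skip
swap(4,8) ⇒ 10 6 9 11 12 16 14 18 15; return 4
p = 4; k-1 = 0 < 4 ⇒ left

4; left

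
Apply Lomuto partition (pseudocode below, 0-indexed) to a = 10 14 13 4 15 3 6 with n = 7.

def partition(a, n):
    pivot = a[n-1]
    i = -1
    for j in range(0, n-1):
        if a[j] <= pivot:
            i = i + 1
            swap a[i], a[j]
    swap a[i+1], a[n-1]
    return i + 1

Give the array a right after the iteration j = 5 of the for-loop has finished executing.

4 3 13 10 15 14 6

pivot = a[6] = 6; i = -1
j=0: a[0]=10 > 6 → no swap
j=1: a[1]=14 > 6 → no swap
j=2: a[2]=13 > 6 → no swap
j=3: a[3]=4 ≤ 6 → i=0, swap a[0],a[3] → 4 14 13 10 15 3 6
j=4: a[4]=15 > 6 → no swap
j=5: a[5]=3 ≤ 6 → i=1, swap a[1],a[5] → 4 3 13 10 15 14 6
(after j=5) a = 4 3 13 10 15 14 6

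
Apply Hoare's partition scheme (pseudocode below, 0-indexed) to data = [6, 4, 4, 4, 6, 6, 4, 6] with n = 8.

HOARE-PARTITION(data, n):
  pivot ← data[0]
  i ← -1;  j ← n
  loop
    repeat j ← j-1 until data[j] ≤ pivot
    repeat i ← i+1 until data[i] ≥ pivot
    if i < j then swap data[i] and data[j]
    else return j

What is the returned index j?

5

pivot = data[0] = 6; i = -1, j = 8
j→7 (data[7]=6≤6), i→0 (data[0]=6≥6); i<j, swap → [6, 4, 4, 4, 6, 6, 4, 6]
j→6 (data[6]=4≤6), i→4 (data[4]=6≥6); i<j, swap → [6, 4, 4, 4, 4, 6, 6, 6]
j→5, i→5; i≥j, return j=5. data = [6, 4, 4, 4, 4, 6, 6, 6]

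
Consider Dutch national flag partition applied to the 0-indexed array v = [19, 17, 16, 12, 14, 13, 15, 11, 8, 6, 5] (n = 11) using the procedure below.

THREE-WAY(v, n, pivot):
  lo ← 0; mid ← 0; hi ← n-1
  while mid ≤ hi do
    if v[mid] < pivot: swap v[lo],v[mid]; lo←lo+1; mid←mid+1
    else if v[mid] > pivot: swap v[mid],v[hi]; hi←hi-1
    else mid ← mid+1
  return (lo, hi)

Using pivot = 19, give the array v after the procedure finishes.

[17, 16, 12, 14, 13, 15, 11, 8, 6, 5, 19]

lo=0 mid=0 hi=10
19=19: mid=1
17<19: swap(0,1), lo=1 mid=2 ⇒ [17, 19, 16, 12, 14, 13, 15, 11, 8, 6, 5]
16<19: swap(1,2), lo=2 mid=3 ⇒ [17, 16, 19, 12, 14, 13, 15, 11, 8, 6, 5]
12<19: swap(2,3), lo=3 mid=4 ⇒ [17, 16, 12, 19, 14, 13, 15, 11, 8, 6, 5]
14<19: swap(3,4), lo=4 mid=5 ⇒ [17, 16, 12, 14, 19, 13, 15, 11, 8, 6, 5]
13<19: swap(4,5), lo=5 mid=6 ⇒ [17, 16, 12, 14, 13, 19, 15, 11, 8, 6, 5]
15<19: swap(5,6), lo=6 mid=7 ⇒ [17, 16, 12, 14, 13, 15, 19, 11, 8, 6, 5]
11<19: swap(6,7), lo=7 mid=8 ⇒ [17, 16, 12, 14, 13, 15, 11, 19, 8, 6, 5]
8<19: swap(7,8), lo=8 mid=9 ⇒ [17, 16, 12, 14, 13, 15, 11, 8, 19, 6, 5]
6<19: swap(8,9), lo=9 mid=10 ⇒ [17, 16, 12, 14, 13, 15, 11, 8, 6, 19, 5]
5<19: swap(9,10), lo=10 mid=11 ⇒ [17, 16, 12, 14, 13, 15, 11, 8, 6, 5, 19]
done. lo=10 hi=10; v=[17, 16, 12, 14, 13, 15, 11, 8, 6, 5, 19]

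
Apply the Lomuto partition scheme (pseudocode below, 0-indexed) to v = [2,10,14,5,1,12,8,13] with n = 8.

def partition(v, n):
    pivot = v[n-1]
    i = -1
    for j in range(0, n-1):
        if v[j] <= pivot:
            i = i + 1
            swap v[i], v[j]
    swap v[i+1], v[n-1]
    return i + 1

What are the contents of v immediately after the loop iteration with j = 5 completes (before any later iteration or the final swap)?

pivot = v[7] = 13; i = -1
j=0: v[0]=2 ≤ 13 → i=0, swap v[0],v[0] (no change) → [2,10,14,5,1,12,8,13]
j=1: v[1]=10 ≤ 13 → i=1, swap v[1],v[1] (no change) → [2,10,14,5,1,12,8,13]
j=2: v[2]=14 > 13 → no swap
j=3: v[3]=5 ≤ 13 → i=2, swap v[2],v[3] → [2,10,5,14,1,12,8,13]
j=4: v[4]=1 ≤ 13 → i=3, swap v[3],v[4] → [2,10,5,1,14,12,8,13]
j=5: v[5]=12 ≤ 13 → i=4, swap v[4],v[5] → [2,10,5,1,12,14,8,13]
(after j=5) v = [2,10,5,1,12,14,8,13]

[2,10,5,1,12,14,8,13]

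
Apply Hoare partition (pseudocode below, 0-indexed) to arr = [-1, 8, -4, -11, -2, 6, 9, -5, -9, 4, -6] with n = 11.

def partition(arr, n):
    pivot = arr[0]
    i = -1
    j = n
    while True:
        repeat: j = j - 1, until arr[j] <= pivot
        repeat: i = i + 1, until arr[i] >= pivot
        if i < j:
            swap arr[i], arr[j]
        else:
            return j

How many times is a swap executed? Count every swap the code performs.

3

pivot = arr[0] = -1; i = -1, j = 11
j→10 (arr[10]=-6≤-1), i→0 (arr[0]=-1≥-1); i<j, swap → [-6, 8, -4, -11, -2, 6, 9, -5, -9, 4, -1]
j→8 (arr[8]=-9≤-1), i→1 (arr[1]=8≥-1); i<j, swap → [-6, -9, -4, -11, -2, 6, 9, -5, 8, 4, -1]
j→7 (arr[7]=-5≤-1), i→5 (arr[5]=6≥-1); i<j, swap → [-6, -9, -4, -11, -2, -5, 9, 6, 8, 4, -1]
j→5, i→6; i≥j, return j=5. arr = [-6, -9, -4, -11, -2, -5, 9, 6, 8, 4, -1]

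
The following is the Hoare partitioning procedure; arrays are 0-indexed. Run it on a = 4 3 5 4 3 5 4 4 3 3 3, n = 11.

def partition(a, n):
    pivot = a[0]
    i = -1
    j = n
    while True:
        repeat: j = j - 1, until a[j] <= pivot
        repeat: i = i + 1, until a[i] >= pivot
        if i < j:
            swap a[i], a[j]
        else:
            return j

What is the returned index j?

pivot=4
j stops at 10 (3), i stops at 0 (4); swap ⇒ 3 3 5 4 3 5 4 4 3 3 4
j stops at 9 (3), i stops at 2 (5); swap ⇒ 3 3 3 4 3 5 4 4 3 5 4
j stops at 8 (3), i stops at 3 (4); swap ⇒ 3 3 3 3 3 5 4 4 4 5 4
j stops at 7 (4), i stops at 5 (5); swap ⇒ 3 3 3 3 3 4 4 5 4 5 4
j stops at 6, i stops at 6; i≥j ⇒ return 6. a=3 3 3 3 3 4 4 5 4 5 4

6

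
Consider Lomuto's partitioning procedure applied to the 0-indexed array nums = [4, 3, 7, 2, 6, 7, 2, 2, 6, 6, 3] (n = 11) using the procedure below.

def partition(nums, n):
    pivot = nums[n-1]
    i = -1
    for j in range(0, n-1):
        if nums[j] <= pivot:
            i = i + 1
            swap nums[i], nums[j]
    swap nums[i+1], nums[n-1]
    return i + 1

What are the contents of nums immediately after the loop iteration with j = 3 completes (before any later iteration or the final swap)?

[3, 2, 7, 4, 6, 7, 2, 2, 6, 6, 3]

pivot=3, i=-1
j=0: 4>3, skip
j=1: 3≤3, i=0, swap(0,1) ⇒ [3, 4, 7, 2, 6, 7, 2, 2, 6, 6, 3]
j=2: 7>3, skip
j=3: 2≤3, i=1, swap(1,3) ⇒ [3, 2, 7, 4, 6, 7, 2, 2, 6, 6, 3]
(after j=3) nums = [3, 2, 7, 4, 6, 7, 2, 2, 6, 6, 3]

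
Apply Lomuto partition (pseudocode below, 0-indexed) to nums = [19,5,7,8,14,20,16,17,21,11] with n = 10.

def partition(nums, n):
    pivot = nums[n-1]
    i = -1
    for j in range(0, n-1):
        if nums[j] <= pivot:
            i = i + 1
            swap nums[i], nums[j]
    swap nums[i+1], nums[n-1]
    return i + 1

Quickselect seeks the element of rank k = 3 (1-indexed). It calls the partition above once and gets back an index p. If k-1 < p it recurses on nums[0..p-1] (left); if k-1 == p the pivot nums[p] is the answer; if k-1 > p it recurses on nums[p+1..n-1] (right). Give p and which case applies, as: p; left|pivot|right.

3; left

pivot = nums[9] = 11; i = -1
j=0: nums[0]=19 > 11 → no swap
j=1: nums[1]=5 ≤ 11 → i=0, swap nums[0],nums[1] → [5,19,7,8,14,20,16,17,21,11]
j=2: nums[2]=7 ≤ 11 → i=1, swap nums[1],nums[2] → [5,7,19,8,14,20,16,17,21,11]
j=3: nums[3]=8 ≤ 11 → i=2, swap nums[2],nums[3] → [5,7,8,19,14,20,16,17,21,11]
j=4: nums[4]=14 > 11 → no swap
j=5: nums[5]=20 > 11 → no swap
j=6: nums[6]=16 > 11 → no swap
j=7: nums[7]=17 > 11 → no swap
j=8: nums[8]=21 > 11 → no swap
final swap nums[3],nums[9] → [5,7,8,11,14,20,16,17,21,19]; return 3
p = 3; k-1 = 2 < 3 ⇒ left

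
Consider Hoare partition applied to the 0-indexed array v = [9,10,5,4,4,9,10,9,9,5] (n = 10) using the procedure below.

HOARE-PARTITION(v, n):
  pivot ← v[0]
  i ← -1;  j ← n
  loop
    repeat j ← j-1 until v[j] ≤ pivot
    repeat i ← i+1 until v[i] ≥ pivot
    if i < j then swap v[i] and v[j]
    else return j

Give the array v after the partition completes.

pivot=9
j stops at 9 (5), i stops at 0 (9); swap ⇒ [5,10,5,4,4,9,10,9,9,9]
j stops at 8 (9), i stops at 1 (10); swap ⇒ [5,9,5,4,4,9,10,9,10,9]
j stops at 7 (9), i stops at 5 (9); swap ⇒ [5,9,5,4,4,9,10,9,10,9]
j stops at 5, i stops at 6; i≥j ⇒ return 5. v=[5,9,5,4,4,9,10,9,10,9]

[5,9,5,4,4,9,10,9,10,9]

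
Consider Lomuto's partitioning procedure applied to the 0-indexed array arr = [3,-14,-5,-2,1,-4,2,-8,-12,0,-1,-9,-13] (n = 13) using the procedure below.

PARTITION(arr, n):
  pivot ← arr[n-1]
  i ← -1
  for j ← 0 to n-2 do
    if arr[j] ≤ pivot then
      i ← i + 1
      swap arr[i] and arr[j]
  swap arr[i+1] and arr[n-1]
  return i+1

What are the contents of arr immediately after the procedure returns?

pivot = arr[12] = -13; i = -1
j=0: arr[0]=3 > -13 → no swap
j=1: arr[1]=-14 ≤ -13 → i=0, swap arr[0],arr[1] → [-14,3,-5,-2,1,-4,2,-8,-12,0,-1,-9,-13]
j=2: arr[2]=-5 > -13 → no swap
j=3: arr[3]=-2 > -13 → no swap
j=4: arr[4]=1 > -13 → no swap
j=5: arr[5]=-4 > -13 → no swap
j=6: arr[6]=2 > -13 → no swap
j=7: arr[7]=-8 > -13 → no swap
j=8: arr[8]=-12 > -13 → no swap
j=9: arr[9]=0 > -13 → no swap
j=10: arr[10]=-1 > -13 → no swap
j=11: arr[11]=-9 > -13 → no swap
final swap arr[1],arr[12] → [-14,-13,-5,-2,1,-4,2,-8,-12,0,-1,-9,3]; return 1

[-14,-13,-5,-2,1,-4,2,-8,-12,0,-1,-9,3]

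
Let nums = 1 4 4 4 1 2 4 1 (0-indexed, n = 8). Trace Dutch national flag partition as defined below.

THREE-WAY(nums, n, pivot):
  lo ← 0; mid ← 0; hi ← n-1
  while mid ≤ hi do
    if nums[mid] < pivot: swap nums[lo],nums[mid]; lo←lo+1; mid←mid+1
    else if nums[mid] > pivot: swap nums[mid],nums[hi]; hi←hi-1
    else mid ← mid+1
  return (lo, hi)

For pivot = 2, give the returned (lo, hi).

pivot = 2; lo=0, mid=0, hi=7
nums[mid]=1<2: swap nums[0],nums[0]; lo=1,mid=1 → 1 4 4 4 1 2 4 1
nums[mid]=4>2: swap nums[1],nums[7]; hi=6 → 1 1 4 4 1 2 4 4
nums[mid]=1<2: swap nums[1],nums[1]; lo=2,mid=2 → 1 1 4 4 1 2 4 4
nums[mid]=4>2: swap nums[2],nums[6]; hi=5 → 1 1 4 4 1 2 4 4
nums[mid]=4>2: swap nums[2],nums[5]; hi=4 → 1 1 2 4 1 4 4 4
nums[mid]=2=2: mid=3
nums[mid]=4>2: swap nums[3],nums[4]; hi=3 → 1 1 2 1 4 4 4 4
nums[mid]=1<2: swap nums[2],nums[3]; lo=3,mid=4 → 1 1 1 2 4 4 4 4
end: lo=3, hi=3; nums = 1 1 1 2 4 4 4 4

(3, 3)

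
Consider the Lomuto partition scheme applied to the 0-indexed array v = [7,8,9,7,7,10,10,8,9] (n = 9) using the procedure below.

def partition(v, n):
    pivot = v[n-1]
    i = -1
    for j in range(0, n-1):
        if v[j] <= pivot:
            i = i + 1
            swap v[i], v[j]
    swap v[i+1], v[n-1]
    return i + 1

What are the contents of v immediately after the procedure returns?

pivot = v[8] = 9; i = -1
j=0: v[0]=7 ≤ 9 → i=0, swap v[0],v[0] (no change) → [7,8,9,7,7,10,10,8,9]
j=1: v[1]=8 ≤ 9 → i=1, swap v[1],v[1] (no change) → [7,8,9,7,7,10,10,8,9]
j=2: v[2]=9 ≤ 9 → i=2, swap v[2],v[2] (no change) → [7,8,9,7,7,10,10,8,9]
j=3: v[3]=7 ≤ 9 → i=3, swap v[3],v[3] (no change) → [7,8,9,7,7,10,10,8,9]
j=4: v[4]=7 ≤ 9 → i=4, swap v[4],v[4] (no change) → [7,8,9,7,7,10,10,8,9]
j=5: v[5]=10 > 9 → no swap
j=6: v[6]=10 > 9 → no swap
j=7: v[7]=8 ≤ 9 → i=5, swap v[5],v[7] → [7,8,9,7,7,8,10,10,9]
final swap v[6],v[8] → [7,8,9,7,7,8,9,10,10]; return 6

[7,8,9,7,7,8,9,10,10]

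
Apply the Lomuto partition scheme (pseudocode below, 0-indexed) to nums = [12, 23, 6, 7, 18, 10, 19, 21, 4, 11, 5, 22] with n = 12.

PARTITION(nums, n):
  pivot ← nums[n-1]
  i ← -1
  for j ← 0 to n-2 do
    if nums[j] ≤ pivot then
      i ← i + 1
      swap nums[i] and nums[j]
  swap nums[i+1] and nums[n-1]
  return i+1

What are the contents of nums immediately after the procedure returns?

pivot=22, i=-1
j=0: 12≤22, i=0, swap(0,0) ⇒ [12, 23, 6, 7, 18, 10, 19, 21, 4, 11, 5, 22]
j=1: 23>22, skip
j=2: 6≤22, i=1, swap(1,2) ⇒ [12, 6, 23, 7, 18, 10, 19, 21, 4, 11, 5, 22]
j=3: 7≤22, i=2, swap(2,3) ⇒ [12, 6, 7, 23, 18, 10, 19, 21, 4, 11, 5, 22]
j=4: 18≤22, i=3, swap(3,4) ⇒ [12, 6, 7, 18, 23, 10, 19, 21, 4, 11, 5, 22]
j=5: 10≤22, i=4, swap(4,5) ⇒ [12, 6, 7, 18, 10, 23, 19, 21, 4, 11, 5, 22]
j=6: 19≤22, i=5, swap(5,6) ⇒ [12, 6, 7, 18, 10, 19, 23, 21, 4, 11, 5, 22]
j=7: 21≤22, i=6, swap(6,7) ⇒ [12, 6, 7, 18, 10, 19, 21, 23, 4, 11, 5, 22]
j=8: 4≤22, i=7, swap(7,8) ⇒ [12, 6, 7, 18, 10, 19, 21, 4, 23, 11, 5, 22]
j=9: 11≤22, i=8, swap(8,9) ⇒ [12, 6, 7, 18, 10, 19, 21, 4, 11, 23, 5, 22]
j=10: 5≤22, i=9, swap(9,10) ⇒ [12, 6, 7, 18, 10, 19, 21, 4, 11, 5, 23, 22]
swap(10,11) ⇒ [12, 6, 7, 18, 10, 19, 21, 4, 11, 5, 22, 23]; return 10

[12, 6, 7, 18, 10, 19, 21, 4, 11, 5, 22, 23]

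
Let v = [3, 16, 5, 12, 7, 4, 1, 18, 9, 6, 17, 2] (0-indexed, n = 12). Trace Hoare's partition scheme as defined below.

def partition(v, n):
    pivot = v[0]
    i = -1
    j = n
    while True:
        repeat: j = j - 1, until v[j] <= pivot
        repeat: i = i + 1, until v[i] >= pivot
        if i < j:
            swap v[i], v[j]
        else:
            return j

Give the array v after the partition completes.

[2, 1, 5, 12, 7, 4, 16, 18, 9, 6, 17, 3]

pivot=3
j stops at 11 (2), i stops at 0 (3); swap ⇒ [2, 16, 5, 12, 7, 4, 1, 18, 9, 6, 17, 3]
j stops at 6 (1), i stops at 1 (16); swap ⇒ [2, 1, 5, 12, 7, 4, 16, 18, 9, 6, 17, 3]
j stops at 1, i stops at 2; i≥j ⇒ return 1. v=[2, 1, 5, 12, 7, 4, 16, 18, 9, 6, 17, 3]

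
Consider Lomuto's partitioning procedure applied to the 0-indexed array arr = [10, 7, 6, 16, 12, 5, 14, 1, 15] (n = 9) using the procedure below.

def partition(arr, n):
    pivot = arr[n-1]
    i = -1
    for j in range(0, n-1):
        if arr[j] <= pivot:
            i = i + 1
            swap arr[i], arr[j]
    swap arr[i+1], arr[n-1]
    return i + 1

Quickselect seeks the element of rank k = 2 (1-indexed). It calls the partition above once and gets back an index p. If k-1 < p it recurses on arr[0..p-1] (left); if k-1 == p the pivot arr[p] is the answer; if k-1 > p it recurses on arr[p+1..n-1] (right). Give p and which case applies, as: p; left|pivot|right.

pivot = arr[8] = 15; i = -1
j=0: arr[0]=10 ≤ 15 → i=0, swap arr[0],arr[0] (no change) → [10, 7, 6, 16, 12, 5, 14, 1, 15]
j=1: arr[1]=7 ≤ 15 → i=1, swap arr[1],arr[1] (no change) → [10, 7, 6, 16, 12, 5, 14, 1, 15]
j=2: arr[2]=6 ≤ 15 → i=2, swap arr[2],arr[2] (no change) → [10, 7, 6, 16, 12, 5, 14, 1, 15]
j=3: arr[3]=16 > 15 → no swap
j=4: arr[4]=12 ≤ 15 → i=3, swap arr[3],arr[4] → [10, 7, 6, 12, 16, 5, 14, 1, 15]
j=5: arr[5]=5 ≤ 15 → i=4, swap arr[4],arr[5] → [10, 7, 6, 12, 5, 16, 14, 1, 15]
j=6: arr[6]=14 ≤ 15 → i=5, swap arr[5],arr[6] → [10, 7, 6, 12, 5, 14, 16, 1, 15]
j=7: arr[7]=1 ≤ 15 → i=6, swap arr[6],arr[7] → [10, 7, 6, 12, 5, 14, 1, 16, 15]
final swap arr[7],arr[8] → [10, 7, 6, 12, 5, 14, 1, 15, 16]; return 7
p = 7; k-1 = 1 < 7 ⇒ left

7; left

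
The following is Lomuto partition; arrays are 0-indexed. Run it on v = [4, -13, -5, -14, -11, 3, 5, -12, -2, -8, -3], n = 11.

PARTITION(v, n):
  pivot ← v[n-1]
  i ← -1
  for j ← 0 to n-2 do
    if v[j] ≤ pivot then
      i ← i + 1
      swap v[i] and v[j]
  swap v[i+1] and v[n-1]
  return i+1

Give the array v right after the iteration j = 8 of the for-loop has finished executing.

[-13, -5, -14, -11, -12, 3, 5, 4, -2, -8, -3]

pivot = v[10] = -3; i = -1
j=0: v[0]=4 > -3 → no swap
j=1: v[1]=-13 ≤ -3 → i=0, swap v[0],v[1] → [-13, 4, -5, -14, -11, 3, 5, -12, -2, -8, -3]
j=2: v[2]=-5 ≤ -3 → i=1, swap v[1],v[2] → [-13, -5, 4, -14, -11, 3, 5, -12, -2, -8, -3]
j=3: v[3]=-14 ≤ -3 → i=2, swap v[2],v[3] → [-13, -5, -14, 4, -11, 3, 5, -12, -2, -8, -3]
j=4: v[4]=-11 ≤ -3 → i=3, swap v[3],v[4] → [-13, -5, -14, -11, 4, 3, 5, -12, -2, -8, -3]
j=5: v[5]=3 > -3 → no swap
j=6: v[6]=5 > -3 → no swap
j=7: v[7]=-12 ≤ -3 → i=4, swap v[4],v[7] → [-13, -5, -14, -11, -12, 3, 5, 4, -2, -8, -3]
j=8: v[8]=-2 > -3 → no swap
(after j=8) v = [-13, -5, -14, -11, -12, 3, 5, 4, -2, -8, -3]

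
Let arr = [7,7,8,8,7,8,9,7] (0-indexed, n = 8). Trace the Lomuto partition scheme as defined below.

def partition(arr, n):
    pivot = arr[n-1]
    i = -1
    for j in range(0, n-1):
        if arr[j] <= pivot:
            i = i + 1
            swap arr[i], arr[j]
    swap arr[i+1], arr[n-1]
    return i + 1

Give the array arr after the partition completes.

[7,7,7,7,8,8,9,8]

pivot=7, i=-1
j=0: 7≤7, i=0, swap(0,0) ⇒ [7,7,8,8,7,8,9,7]
j=1: 7≤7, i=1, swap(1,1) ⇒ [7,7,8,8,7,8,9,7]
j=2: 8>7, skip
j=3: 8>7, skip
j=4: 7≤7, i=2, swap(2,4) ⇒ [7,7,7,8,8,8,9,7]
j=5: 8>7, skip
j=6: 9>7, skip
swap(3,7) ⇒ [7,7,7,7,8,8,9,8]; return 3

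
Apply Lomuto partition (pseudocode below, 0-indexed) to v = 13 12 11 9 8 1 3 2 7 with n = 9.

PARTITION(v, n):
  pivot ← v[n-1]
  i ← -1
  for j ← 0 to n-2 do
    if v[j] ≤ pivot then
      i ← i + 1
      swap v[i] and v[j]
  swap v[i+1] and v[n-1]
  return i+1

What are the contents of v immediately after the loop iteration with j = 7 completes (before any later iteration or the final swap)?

1 3 2 9 8 13 12 11 7

pivot=7, i=-1
j=0: 13>7, skip
j=1: 12>7, skip
j=2: 11>7, skip
j=3: 9>7, skip
j=4: 8>7, skip
j=5: 1≤7, i=0, swap(0,5) ⇒ 1 12 11 9 8 13 3 2 7
j=6: 3≤7, i=1, swap(1,6) ⇒ 1 3 11 9 8 13 12 2 7
j=7: 2≤7, i=2, swap(2,7) ⇒ 1 3 2 9 8 13 12 11 7
(after j=7) v = 1 3 2 9 8 13 12 11 7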